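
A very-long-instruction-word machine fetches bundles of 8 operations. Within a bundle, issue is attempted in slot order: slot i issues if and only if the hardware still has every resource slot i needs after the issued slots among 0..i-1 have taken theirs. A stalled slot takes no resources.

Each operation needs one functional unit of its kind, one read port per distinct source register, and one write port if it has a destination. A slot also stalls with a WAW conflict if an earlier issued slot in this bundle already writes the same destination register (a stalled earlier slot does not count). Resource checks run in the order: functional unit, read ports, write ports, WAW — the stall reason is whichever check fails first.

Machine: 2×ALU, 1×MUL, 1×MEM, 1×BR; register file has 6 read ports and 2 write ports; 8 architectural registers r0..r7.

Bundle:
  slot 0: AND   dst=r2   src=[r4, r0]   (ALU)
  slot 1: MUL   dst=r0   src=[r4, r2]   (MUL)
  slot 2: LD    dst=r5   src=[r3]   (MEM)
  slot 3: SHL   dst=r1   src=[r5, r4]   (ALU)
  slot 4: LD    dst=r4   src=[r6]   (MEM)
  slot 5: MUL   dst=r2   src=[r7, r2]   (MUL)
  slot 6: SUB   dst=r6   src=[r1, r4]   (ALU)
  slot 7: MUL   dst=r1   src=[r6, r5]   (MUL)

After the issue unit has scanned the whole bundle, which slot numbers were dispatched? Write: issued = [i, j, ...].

issued = [0, 1]

slot 0 (ALU): ISSUE — free A1,Mu1,Ld1,B1 rp4 wp1
slot 1 (MUL): ISSUE — free A1,Mu0,Ld1,B1 rp2 wp0
slot 2 (MEM): stall WR_PORT — free A1,Mu0,Ld1,B1 rp2 wp0
slot 3 (ALU): stall WR_PORT — free A1,Mu0,Ld1,B1 rp2 wp0
slot 4 (MEM): stall WR_PORT — free A1,Mu0,Ld1,B1 rp2 wp0
slot 5 (MUL): stall FU — free A1,Mu0,Ld1,B1 rp2 wp0
slot 6 (ALU): stall WR_PORT — free A1,Mu0,Ld1,B1 rp2 wp0
slot 7 (MUL): stall FU — free A1,Mu0,Ld1,B1 rp2 wp0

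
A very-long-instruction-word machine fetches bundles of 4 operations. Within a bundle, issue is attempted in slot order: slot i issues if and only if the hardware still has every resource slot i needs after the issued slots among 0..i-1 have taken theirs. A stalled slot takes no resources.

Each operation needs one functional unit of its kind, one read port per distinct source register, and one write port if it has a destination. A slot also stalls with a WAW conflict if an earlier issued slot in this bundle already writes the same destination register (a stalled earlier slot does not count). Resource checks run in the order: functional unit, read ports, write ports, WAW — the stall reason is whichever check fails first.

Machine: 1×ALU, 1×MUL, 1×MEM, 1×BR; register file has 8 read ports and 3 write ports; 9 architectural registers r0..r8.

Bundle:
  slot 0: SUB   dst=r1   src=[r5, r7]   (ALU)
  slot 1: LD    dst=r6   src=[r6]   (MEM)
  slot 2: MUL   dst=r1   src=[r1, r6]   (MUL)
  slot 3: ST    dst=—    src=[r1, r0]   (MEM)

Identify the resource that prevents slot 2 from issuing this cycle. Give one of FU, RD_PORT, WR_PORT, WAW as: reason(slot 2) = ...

#0 ALU src=r5,r7 dispatched  <A:0 Mu:1 Ld:1 B:1 rd:6 wr:2>
#1 MEM src=r6 dispatched  <A:0 Mu:1 Ld:0 B:1 rd:5 wr:1>
#2 MUL src=r1,r6 held:WAW  <A:0 Mu:1 Ld:0 B:1 rd:5 wr:1>
#3 MEM src=r1,r0 held:FU  <A:0 Mu:1 Ld:0 B:1 rd:5 wr:1>

reason(slot 2) = WAW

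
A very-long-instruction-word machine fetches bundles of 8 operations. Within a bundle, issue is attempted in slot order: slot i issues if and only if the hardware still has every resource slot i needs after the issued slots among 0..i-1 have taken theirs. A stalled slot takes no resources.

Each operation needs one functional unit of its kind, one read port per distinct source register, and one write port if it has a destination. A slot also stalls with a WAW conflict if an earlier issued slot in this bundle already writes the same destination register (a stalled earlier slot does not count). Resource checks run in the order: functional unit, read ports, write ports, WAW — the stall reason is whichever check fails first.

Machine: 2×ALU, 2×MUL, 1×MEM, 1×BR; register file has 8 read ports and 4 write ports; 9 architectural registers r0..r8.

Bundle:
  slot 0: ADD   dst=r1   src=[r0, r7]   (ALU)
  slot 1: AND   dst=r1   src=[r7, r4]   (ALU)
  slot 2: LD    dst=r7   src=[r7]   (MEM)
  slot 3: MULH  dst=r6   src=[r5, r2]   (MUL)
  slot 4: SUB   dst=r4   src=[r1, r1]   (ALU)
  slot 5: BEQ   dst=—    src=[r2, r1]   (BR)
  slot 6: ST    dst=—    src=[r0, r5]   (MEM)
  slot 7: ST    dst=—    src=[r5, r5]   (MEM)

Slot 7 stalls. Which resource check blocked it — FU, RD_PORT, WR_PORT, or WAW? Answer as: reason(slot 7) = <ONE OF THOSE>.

slot 0 (ALU): ISSUE — free A1,Mu2,Ld1,B1 rp6 wp3
slot 1 (ALU): stall WAW — free A1,Mu2,Ld1,B1 rp6 wp3
slot 2 (MEM): ISSUE — free A1,Mu2,Ld0,B1 rp5 wp2
slot 3 (MUL): ISSUE — free A1,Mu1,Ld0,B1 rp3 wp1
slot 4 (ALU): ISSUE — free A0,Mu1,Ld0,B1 rp2 wp0
slot 5 (BR): ISSUE — free A0,Mu1,Ld0,B0 rp0 wp0
slot 6 (MEM): stall FU — free A0,Mu1,Ld0,B0 rp0 wp0
slot 7 (MEM): stall FU — free A0,Mu1,Ld0,B0 rp0 wp0

reason(slot 7) = FU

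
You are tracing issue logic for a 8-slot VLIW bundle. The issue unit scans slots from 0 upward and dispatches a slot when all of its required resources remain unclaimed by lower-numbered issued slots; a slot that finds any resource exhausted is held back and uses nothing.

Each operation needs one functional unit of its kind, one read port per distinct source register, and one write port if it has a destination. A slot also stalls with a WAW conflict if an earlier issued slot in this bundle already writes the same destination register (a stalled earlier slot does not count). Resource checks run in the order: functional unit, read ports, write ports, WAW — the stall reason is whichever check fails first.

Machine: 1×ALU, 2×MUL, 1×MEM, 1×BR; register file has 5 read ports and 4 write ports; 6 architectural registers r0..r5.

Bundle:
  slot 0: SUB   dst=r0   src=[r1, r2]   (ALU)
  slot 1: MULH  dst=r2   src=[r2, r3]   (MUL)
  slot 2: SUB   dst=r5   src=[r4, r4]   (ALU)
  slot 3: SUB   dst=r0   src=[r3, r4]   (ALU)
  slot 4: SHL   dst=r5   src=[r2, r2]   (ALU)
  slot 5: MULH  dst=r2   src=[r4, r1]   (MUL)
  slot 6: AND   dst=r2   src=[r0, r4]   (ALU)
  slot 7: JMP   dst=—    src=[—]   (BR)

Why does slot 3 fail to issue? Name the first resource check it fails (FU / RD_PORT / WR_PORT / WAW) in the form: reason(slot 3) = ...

#0 ALU src=r1,r2 dispatched  <A:0 Mu:2 Ld:1 B:1 rd:3 wr:3>
#1 MUL src=r2,r3 dispatched  <A:0 Mu:1 Ld:1 B:1 rd:1 wr:2>
#2 ALU src=r4,r4 held:FU  <A:0 Mu:1 Ld:1 B:1 rd:1 wr:2>
#3 ALU src=r3,r4 held:FU  <A:0 Mu:1 Ld:1 B:1 rd:1 wr:2>
#4 ALU src=r2,r2 held:FU  <A:0 Mu:1 Ld:1 B:1 rd:1 wr:2>
#5 MUL src=r4,r1 held:RD_PORT  <A:0 Mu:1 Ld:1 B:1 rd:1 wr:2>
#6 ALU src=r0,r4 held:FU  <A:0 Mu:1 Ld:1 B:1 rd:1 wr:2>
#7 BR src=- dispatched  <A:0 Mu:1 Ld:1 B:0 rd:1 wr:2>

reason(slot 3) = FU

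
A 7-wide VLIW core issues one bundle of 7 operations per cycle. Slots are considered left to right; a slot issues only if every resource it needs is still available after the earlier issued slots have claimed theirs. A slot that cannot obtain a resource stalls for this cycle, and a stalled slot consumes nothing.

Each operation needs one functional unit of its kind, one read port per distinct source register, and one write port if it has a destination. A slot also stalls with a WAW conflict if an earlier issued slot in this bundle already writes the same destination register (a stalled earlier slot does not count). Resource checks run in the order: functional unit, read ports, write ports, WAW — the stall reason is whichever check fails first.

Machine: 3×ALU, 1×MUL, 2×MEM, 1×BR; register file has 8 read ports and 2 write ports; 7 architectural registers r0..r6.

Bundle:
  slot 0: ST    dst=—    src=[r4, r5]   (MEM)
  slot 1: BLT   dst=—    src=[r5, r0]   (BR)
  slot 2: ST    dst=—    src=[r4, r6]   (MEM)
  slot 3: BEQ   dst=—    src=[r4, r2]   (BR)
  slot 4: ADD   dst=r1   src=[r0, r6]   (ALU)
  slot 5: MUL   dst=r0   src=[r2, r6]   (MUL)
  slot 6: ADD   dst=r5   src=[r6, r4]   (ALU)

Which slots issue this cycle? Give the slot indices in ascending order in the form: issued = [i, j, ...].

[0] MEM needs rd=2 wr=0: ok; after: ALU=3 MUL=1 MEM=1 BR=1, R=6, W=2
[1] BR needs rd=2 wr=0: ok; after: ALU=3 MUL=1 MEM=1 BR=0, R=4, W=2
[2] MEM needs rd=2 wr=0: ok; after: ALU=3 MUL=1 MEM=0 BR=0, R=2, W=2
[3] BR needs rd=2 wr=0: FU; after: ALU=3 MUL=1 MEM=0 BR=0, R=2, W=2
[4] ALU needs rd=2 wr=1: ok; after: ALU=2 MUL=1 MEM=0 BR=0, R=0, W=1
[5] MUL needs rd=2 wr=1: RD_PORT; after: ALU=2 MUL=1 MEM=0 BR=0, R=0, W=1
[6] ALU needs rd=2 wr=1: RD_PORT; after: ALU=2 MUL=1 MEM=0 BR=0, R=0, W=1

issued = [0, 1, 2, 4]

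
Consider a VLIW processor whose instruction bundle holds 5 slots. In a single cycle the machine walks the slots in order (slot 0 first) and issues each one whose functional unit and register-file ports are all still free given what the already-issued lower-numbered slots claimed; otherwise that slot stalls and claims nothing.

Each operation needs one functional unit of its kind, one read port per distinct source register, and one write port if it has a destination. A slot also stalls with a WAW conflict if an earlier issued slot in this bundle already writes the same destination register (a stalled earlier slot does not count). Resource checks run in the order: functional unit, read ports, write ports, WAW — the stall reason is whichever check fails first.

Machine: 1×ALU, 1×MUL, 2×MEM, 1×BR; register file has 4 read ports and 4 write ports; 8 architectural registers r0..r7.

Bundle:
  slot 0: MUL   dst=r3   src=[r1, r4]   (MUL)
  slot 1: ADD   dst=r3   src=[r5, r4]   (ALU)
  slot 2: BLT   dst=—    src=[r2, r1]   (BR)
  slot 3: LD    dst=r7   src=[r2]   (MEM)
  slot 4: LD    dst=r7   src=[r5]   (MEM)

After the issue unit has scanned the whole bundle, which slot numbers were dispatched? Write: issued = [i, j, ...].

  0. MUL→r3 ⇒ go  {1A/0Mu/2Ld/1B | 2r 3w}
  1. ALU→r3 ⇒ no(WAW)  {1A/0Mu/2Ld/1B | 2r 3w}
  2. BR ⇒ go  {1A/0Mu/2Ld/0B | 0r 3w}
  3. MEM→r7 ⇒ no(RD_PORT)  {1A/0Mu/2Ld/0B | 0r 3w}
  4. MEM→r7 ⇒ no(RD_PORT)  {1A/0Mu/2Ld/0B | 0r 3w}

issued = [0, 2]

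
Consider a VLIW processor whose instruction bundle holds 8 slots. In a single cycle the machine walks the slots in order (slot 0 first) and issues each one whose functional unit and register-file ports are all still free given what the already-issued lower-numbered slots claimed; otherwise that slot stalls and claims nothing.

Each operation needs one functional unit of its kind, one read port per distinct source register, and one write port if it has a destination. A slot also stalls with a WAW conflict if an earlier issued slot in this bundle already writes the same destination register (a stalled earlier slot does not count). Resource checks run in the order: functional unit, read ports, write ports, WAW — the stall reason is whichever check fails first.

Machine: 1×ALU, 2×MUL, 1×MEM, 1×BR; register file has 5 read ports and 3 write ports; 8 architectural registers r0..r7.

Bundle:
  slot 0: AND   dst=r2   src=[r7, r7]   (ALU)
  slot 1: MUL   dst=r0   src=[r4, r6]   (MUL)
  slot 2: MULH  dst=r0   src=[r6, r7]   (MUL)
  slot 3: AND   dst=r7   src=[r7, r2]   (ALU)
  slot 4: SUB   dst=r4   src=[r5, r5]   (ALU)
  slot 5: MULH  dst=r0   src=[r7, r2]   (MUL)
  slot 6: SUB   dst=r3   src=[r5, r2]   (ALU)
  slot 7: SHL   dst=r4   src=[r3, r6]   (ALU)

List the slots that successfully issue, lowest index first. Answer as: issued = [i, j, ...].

issued = [0, 1]

  0. ALU→r2 ⇒ go  {0A/2Mu/1Ld/1B | 4r 2w}
  1. MUL→r0 ⇒ go  {0A/1Mu/1Ld/1B | 2r 1w}
  2. MUL→r0 ⇒ no(WAW)  {0A/1Mu/1Ld/1B | 2r 1w}
  3. ALU→r7 ⇒ no(FU)  {0A/1Mu/1Ld/1B | 2r 1w}
  4. ALU→r4 ⇒ no(FU)  {0A/1Mu/1Ld/1B | 2r 1w}
  5. MUL→r0 ⇒ no(WAW)  {0A/1Mu/1Ld/1B | 2r 1w}
  6. ALU→r3 ⇒ no(FU)  {0A/1Mu/1Ld/1B | 2r 1w}
  7. ALU→r4 ⇒ no(FU)  {0A/1Mu/1Ld/1B | 2r 1w}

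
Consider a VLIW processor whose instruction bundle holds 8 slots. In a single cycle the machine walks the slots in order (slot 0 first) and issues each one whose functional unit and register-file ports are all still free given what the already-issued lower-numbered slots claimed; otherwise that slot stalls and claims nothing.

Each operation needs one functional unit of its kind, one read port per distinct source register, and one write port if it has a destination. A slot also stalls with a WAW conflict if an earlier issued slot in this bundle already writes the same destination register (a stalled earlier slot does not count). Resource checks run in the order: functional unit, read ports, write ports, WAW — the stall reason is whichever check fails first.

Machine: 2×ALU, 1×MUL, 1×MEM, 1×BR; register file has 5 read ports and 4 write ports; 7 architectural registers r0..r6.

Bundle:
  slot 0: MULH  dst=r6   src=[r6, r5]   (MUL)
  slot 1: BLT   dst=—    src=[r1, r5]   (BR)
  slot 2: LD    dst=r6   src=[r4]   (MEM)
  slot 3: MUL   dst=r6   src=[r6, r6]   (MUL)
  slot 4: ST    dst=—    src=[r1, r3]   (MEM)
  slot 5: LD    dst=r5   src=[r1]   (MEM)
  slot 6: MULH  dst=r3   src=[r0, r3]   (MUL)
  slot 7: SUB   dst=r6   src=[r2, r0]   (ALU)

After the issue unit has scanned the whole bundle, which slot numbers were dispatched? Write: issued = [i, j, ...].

(0) want 1×MUL +2rd +1wr — yes → AL2|MU0|ME1|BR1|rd3|wr3
(1) want 1×BR +2rd +0wr — yes → AL2|MU0|ME1|BR0|rd1|wr3
(2) want 1×MEM +1rd +1wr — WAW → AL2|MU0|ME1|BR0|rd1|wr3
(3) want 1×MUL +1rd +1wr — FU → AL2|MU0|ME1|BR0|rd1|wr3
(4) want 1×MEM +2rd +0wr — RD_PORT → AL2|MU0|ME1|BR0|rd1|wr3
(5) want 1×MEM +1rd +1wr — yes → AL2|MU0|ME0|BR0|rd0|wr2
(6) want 1×MUL +2rd +1wr — FU → AL2|MU0|ME0|BR0|rd0|wr2
(7) want 1×ALU +2rd +1wr — RD_PORT → AL2|MU0|ME0|BR0|rd0|wr2

issued = [0, 1, 5]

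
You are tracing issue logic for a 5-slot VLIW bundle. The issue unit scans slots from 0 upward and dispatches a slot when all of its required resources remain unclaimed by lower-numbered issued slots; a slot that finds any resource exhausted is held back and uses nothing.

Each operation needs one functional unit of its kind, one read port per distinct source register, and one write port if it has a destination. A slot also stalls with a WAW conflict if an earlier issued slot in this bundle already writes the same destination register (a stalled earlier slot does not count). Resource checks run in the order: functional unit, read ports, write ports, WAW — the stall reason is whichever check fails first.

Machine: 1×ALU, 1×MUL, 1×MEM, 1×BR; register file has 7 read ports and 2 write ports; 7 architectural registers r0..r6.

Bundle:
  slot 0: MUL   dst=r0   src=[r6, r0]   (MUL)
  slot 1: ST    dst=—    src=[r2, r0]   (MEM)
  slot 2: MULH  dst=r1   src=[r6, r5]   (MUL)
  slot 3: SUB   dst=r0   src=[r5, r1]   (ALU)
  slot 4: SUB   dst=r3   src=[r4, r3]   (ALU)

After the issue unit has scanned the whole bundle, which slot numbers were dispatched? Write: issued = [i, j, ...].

#0 MUL src=r6,r0 dispatched  <A:1 Mu:0 Ld:1 B:1 rd:5 wr:1>
#1 MEM src=r2,r0 dispatched  <A:1 Mu:0 Ld:0 B:1 rd:3 wr:1>
#2 MUL src=r6,r5 held:FU  <A:1 Mu:0 Ld:0 B:1 rd:3 wr:1>
#3 ALU src=r5,r1 held:WAW  <A:1 Mu:0 Ld:0 B:1 rd:3 wr:1>
#4 ALU src=r4,r3 dispatched  <A:0 Mu:0 Ld:0 B:1 rd:1 wr:0>

issued = [0, 1, 4]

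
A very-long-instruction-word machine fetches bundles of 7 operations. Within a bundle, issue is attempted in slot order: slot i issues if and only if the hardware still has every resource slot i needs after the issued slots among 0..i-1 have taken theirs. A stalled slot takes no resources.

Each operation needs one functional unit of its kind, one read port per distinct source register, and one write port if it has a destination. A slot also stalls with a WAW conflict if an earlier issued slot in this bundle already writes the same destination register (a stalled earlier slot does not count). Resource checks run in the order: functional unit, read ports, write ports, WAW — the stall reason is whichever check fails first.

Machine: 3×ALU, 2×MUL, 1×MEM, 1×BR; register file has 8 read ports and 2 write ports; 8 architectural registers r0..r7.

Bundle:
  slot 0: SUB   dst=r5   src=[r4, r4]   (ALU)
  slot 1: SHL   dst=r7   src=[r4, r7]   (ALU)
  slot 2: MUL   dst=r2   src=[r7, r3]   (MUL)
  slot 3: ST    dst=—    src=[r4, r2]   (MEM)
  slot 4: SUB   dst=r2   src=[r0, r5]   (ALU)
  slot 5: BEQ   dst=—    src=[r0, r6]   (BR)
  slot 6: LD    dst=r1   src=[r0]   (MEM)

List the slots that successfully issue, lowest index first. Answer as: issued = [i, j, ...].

(0) want 1×ALU +1rd +1wr — yes → AL2|MU2|ME1|BR1|rd7|wr1
(1) want 1×ALU +2rd +1wr — yes → AL1|MU2|ME1|BR1|rd5|wr0
(2) want 1×MUL +2rd +1wr — WR_PORT → AL1|MU2|ME1|BR1|rd5|wr0
(3) want 1×MEM +2rd +0wr — yes → AL1|MU2|ME0|BR1|rd3|wr0
(4) want 1×ALU +2rd +1wr — WR_PORT → AL1|MU2|ME0|BR1|rd3|wr0
(5) want 1×BR +2rd +0wr — yes → AL1|MU2|ME0|BR0|rd1|wr0
(6) want 1×MEM +1rd +1wr — FU → AL1|MU2|ME0|BR0|rd1|wr0

issued = [0, 1, 3, 5]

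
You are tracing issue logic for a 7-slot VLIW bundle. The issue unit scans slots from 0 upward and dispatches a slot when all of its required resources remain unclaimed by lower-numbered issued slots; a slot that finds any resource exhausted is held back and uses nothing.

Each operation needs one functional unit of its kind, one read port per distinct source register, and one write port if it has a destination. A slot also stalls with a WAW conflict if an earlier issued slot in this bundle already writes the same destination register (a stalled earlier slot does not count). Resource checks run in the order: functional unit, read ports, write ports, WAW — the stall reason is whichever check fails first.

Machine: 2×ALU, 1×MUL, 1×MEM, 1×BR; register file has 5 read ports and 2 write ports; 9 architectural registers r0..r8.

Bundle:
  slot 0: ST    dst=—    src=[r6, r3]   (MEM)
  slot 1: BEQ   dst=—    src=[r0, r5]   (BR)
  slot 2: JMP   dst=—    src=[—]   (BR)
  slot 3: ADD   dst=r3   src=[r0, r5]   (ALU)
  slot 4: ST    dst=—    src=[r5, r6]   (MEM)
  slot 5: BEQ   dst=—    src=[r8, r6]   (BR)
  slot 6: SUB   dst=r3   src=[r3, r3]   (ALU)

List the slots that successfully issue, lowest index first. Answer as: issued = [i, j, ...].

issued = [0, 1, 6]

slot 0 (MEM): ISSUE — free A2,Mu1,Ld0,B1 rp3 wp2
slot 1 (BR): ISSUE — free A2,Mu1,Ld0,B0 rp1 wp2
slot 2 (BR): stall FU — free A2,Mu1,Ld0,B0 rp1 wp2
slot 3 (ALU): stall RD_PORT — free A2,Mu1,Ld0,B0 rp1 wp2
slot 4 (MEM): stall FU — free A2,Mu1,Ld0,B0 rp1 wp2
slot 5 (BR): stall FU — free A2,Mu1,Ld0,B0 rp1 wp2
slot 6 (ALU): ISSUE — free A1,Mu1,Ld0,B0 rp0 wp1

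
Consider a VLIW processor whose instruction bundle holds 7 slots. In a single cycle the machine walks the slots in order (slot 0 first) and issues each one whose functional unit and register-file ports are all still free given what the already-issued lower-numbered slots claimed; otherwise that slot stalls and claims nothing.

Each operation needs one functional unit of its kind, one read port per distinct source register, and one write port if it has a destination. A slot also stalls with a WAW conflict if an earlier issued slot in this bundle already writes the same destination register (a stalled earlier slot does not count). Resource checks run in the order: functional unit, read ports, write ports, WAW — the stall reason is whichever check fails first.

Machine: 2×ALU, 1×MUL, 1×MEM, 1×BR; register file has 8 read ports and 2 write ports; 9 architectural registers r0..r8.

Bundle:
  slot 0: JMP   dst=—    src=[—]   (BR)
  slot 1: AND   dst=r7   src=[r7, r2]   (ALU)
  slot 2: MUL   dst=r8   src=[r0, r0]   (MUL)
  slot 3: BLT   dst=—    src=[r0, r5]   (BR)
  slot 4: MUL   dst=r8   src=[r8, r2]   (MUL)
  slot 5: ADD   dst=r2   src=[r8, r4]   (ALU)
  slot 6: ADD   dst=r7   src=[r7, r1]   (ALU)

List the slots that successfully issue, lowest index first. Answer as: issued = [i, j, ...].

#0 BR src=- dispatched  <A:2 Mu:1 Ld:1 B:0 rd:8 wr:2>
#1 ALU src=r7,r2 dispatched  <A:1 Mu:1 Ld:1 B:0 rd:6 wr:1>
#2 MUL src=r0,r0 dispatched  <A:1 Mu:0 Ld:1 B:0 rd:5 wr:0>
#3 BR src=r0,r5 held:FU  <A:1 Mu:0 Ld:1 B:0 rd:5 wr:0>
#4 MUL src=r8,r2 held:FU  <A:1 Mu:0 Ld:1 B:0 rd:5 wr:0>
#5 ALU src=r8,r4 held:WR_PORT  <A:1 Mu:0 Ld:1 B:0 rd:5 wr:0>
#6 ALU src=r7,r1 held:WR_PORT  <A:1 Mu:0 Ld:1 B:0 rd:5 wr:0>

issued = [0, 1, 2]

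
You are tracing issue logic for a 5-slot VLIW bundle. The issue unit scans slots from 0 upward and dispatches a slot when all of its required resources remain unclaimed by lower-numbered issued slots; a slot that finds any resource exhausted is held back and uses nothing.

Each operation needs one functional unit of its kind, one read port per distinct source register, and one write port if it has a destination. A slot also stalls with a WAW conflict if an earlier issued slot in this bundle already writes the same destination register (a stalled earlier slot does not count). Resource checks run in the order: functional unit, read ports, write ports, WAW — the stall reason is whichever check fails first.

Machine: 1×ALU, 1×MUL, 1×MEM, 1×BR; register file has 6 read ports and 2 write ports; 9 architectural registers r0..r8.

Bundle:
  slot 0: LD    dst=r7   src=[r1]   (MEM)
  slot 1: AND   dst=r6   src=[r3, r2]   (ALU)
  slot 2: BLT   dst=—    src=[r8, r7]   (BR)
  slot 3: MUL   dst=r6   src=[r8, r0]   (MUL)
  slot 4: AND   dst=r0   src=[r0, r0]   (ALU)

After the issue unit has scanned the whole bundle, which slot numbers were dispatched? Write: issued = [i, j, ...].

[0] MEM needs rd=1 wr=1: ok; after: ALU=1 MUL=1 MEM=0 BR=1, R=5, W=1
[1] ALU needs rd=2 wr=1: ok; after: ALU=0 MUL=1 MEM=0 BR=1, R=3, W=0
[2] BR needs rd=2 wr=0: ok; after: ALU=0 MUL=1 MEM=0 BR=0, R=1, W=0
[3] MUL needs rd=2 wr=1: RD_PORT; after: ALU=0 MUL=1 MEM=0 BR=0, R=1, W=0
[4] ALU needs rd=1 wr=1: FU; after: ALU=0 MUL=1 MEM=0 BR=0, R=1, W=0

issued = [0, 1, 2]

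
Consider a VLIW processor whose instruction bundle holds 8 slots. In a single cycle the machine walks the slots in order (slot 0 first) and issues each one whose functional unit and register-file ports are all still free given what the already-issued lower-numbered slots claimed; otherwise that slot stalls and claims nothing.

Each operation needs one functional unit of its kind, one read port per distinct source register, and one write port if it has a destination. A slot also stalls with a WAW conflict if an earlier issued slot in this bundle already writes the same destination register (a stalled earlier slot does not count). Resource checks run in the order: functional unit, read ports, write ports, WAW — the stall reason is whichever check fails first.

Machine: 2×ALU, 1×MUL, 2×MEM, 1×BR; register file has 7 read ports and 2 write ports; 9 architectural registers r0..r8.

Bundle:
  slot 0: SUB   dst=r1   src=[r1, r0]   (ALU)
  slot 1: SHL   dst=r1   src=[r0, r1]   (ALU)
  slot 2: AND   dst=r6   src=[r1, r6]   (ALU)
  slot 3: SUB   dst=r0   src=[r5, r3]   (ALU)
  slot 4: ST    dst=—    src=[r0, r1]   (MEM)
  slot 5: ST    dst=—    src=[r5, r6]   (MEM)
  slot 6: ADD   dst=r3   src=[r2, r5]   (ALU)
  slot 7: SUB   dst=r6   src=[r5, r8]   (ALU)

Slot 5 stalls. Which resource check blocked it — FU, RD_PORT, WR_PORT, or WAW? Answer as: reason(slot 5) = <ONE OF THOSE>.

reason(slot 5) = RD_PORT

(0) want 1×ALU +2rd +1wr — yes → AL1|MU1|ME2|BR1|rd5|wr1
(1) want 1×ALU +2rd +1wr — WAW → AL1|MU1|ME2|BR1|rd5|wr1
(2) want 1×ALU +2rd +1wr — yes → AL0|MU1|ME2|BR1|rd3|wr0
(3) want 1×ALU +2rd +1wr — FU → AL0|MU1|ME2|BR1|rd3|wr0
(4) want 1×MEM +2rd +0wr — yes → AL0|MU1|ME1|BR1|rd1|wr0
(5) want 1×MEM +2rd +0wr — RD_PORT → AL0|MU1|ME1|BR1|rd1|wr0
(6) want 1×ALU +2rd +1wr — FU → AL0|MU1|ME1|BR1|rd1|wr0
(7) want 1×ALU +2rd +1wr — FU → AL0|MU1|ME1|BR1|rd1|wr0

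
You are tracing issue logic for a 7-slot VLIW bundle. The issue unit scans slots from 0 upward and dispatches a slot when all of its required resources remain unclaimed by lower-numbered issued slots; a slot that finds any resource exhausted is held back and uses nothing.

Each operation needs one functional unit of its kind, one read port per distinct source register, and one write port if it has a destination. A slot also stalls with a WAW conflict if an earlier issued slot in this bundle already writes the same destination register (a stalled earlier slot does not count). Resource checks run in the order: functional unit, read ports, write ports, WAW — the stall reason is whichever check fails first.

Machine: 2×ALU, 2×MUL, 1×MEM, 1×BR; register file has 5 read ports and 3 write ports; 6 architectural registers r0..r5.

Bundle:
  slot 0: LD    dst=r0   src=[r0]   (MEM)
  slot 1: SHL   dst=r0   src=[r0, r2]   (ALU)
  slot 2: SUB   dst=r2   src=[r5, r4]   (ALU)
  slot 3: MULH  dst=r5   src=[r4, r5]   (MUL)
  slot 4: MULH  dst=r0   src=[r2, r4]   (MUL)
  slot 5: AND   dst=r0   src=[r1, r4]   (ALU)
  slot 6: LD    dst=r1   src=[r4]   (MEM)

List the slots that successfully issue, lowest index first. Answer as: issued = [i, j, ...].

  0. MEM→r0 ⇒ go  {2A/2Mu/0Ld/1B | 4r 2w}
  1. ALU→r0 ⇒ no(WAW)  {2A/2Mu/0Ld/1B | 4r 2w}
  2. ALU→r2 ⇒ go  {1A/2Mu/0Ld/1B | 2r 1w}
  3. MUL→r5 ⇒ go  {1A/1Mu/0Ld/1B | 0r 0w}
  4. MUL→r0 ⇒ no(RD_PORT)  {1A/1Mu/0Ld/1B | 0r 0w}
  5. ALU→r0 ⇒ no(RD_PORT)  {1A/1Mu/0Ld/1B | 0r 0w}
  6. MEM→r1 ⇒ no(FU)  {1A/1Mu/0Ld/1B | 0r 0w}

issued = [0, 2, 3]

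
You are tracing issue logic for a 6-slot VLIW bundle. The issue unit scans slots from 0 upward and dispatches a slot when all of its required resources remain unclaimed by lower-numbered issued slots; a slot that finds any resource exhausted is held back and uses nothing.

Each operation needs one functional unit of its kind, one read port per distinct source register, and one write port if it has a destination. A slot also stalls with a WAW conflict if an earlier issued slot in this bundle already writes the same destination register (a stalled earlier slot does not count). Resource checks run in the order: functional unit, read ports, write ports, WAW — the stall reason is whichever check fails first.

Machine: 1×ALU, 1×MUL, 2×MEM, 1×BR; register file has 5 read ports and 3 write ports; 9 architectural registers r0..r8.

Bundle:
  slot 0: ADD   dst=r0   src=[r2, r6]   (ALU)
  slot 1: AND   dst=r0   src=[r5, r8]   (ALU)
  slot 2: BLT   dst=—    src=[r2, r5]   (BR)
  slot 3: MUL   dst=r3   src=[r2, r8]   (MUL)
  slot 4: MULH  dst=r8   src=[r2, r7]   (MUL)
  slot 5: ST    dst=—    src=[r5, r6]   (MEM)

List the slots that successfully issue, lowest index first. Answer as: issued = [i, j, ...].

[0] ALU needs rd=2 wr=1: ok; after: ALU=0 MUL=1 MEM=2 BR=1, R=3, W=2
[1] ALU needs rd=2 wr=1: FU; after: ALU=0 MUL=1 MEM=2 BR=1, R=3, W=2
[2] BR needs rd=2 wr=0: ok; after: ALU=0 MUL=1 MEM=2 BR=0, R=1, W=2
[3] MUL needs rd=2 wr=1: RD_PORT; after: ALU=0 MUL=1 MEM=2 BR=0, R=1, W=2
[4] MUL needs rd=2 wr=1: RD_PORT; after: ALU=0 MUL=1 MEM=2 BR=0, R=1, W=2
[5] MEM needs rd=2 wr=0: RD_PORT; after: ALU=0 MUL=1 MEM=2 BR=0, R=1, W=2

issued = [0, 2]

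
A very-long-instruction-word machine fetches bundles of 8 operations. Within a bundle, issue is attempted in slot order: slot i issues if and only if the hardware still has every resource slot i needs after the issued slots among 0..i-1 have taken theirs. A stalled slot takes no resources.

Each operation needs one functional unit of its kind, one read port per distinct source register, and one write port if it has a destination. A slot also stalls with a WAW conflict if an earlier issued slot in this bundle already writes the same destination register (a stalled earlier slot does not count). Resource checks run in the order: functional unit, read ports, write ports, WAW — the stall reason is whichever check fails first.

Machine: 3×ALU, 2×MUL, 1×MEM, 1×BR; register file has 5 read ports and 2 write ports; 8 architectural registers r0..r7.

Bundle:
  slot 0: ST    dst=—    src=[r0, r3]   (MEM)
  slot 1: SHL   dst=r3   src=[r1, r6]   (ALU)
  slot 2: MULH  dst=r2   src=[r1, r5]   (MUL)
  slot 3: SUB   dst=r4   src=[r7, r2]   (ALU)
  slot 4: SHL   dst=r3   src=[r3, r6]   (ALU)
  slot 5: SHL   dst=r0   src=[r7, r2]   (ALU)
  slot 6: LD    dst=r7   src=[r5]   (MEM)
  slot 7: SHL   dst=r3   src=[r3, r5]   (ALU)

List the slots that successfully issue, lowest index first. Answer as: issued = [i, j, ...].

issued = [0, 1]

slot 0 (MEM): ISSUE — free A3,Mu2,Ld0,B1 rp3 wp2
slot 1 (ALU): ISSUE — free A2,Mu2,Ld0,B1 rp1 wp1
slot 2 (MUL): stall RD_PORT — free A2,Mu2,Ld0,B1 rp1 wp1
slot 3 (ALU): stall RD_PORT — free A2,Mu2,Ld0,B1 rp1 wp1
slot 4 (ALU): stall RD_PORT — free A2,Mu2,Ld0,B1 rp1 wp1
slot 5 (ALU): stall RD_PORT — free A2,Mu2,Ld0,B1 rp1 wp1
slot 6 (MEM): stall FU — free A2,Mu2,Ld0,B1 rp1 wp1
slot 7 (ALU): stall RD_PORT — free A2,Mu2,Ld0,B1 rp1 wp1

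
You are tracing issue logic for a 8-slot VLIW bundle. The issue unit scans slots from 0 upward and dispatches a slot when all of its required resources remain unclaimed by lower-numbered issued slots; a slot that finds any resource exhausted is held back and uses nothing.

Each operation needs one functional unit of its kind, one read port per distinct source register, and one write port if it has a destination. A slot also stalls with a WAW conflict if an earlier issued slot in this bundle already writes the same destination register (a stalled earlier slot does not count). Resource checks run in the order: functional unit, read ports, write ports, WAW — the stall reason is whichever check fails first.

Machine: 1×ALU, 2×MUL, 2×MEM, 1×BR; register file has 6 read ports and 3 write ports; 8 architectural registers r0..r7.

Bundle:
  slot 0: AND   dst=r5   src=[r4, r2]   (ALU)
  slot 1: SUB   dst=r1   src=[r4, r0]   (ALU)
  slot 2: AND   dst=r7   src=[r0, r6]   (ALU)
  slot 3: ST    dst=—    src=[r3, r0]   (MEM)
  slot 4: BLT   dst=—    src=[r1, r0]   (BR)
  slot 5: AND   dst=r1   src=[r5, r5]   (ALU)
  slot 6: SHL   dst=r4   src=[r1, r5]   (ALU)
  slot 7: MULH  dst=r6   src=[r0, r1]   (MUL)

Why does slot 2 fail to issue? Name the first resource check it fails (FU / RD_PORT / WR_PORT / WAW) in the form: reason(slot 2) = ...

slot 0 (ALU): ISSUE — free A0,Mu2,Ld2,B1 rp4 wp2
slot 1 (ALU): stall FU — free A0,Mu2,Ld2,B1 rp4 wp2
slot 2 (ALU): stall FU — free A0,Mu2,Ld2,B1 rp4 wp2
slot 3 (MEM): ISSUE — free A0,Mu2,Ld1,B1 rp2 wp2
slot 4 (BR): ISSUE — free A0,Mu2,Ld1,B0 rp0 wp2
slot 5 (ALU): stall FU — free A0,Mu2,Ld1,B0 rp0 wp2
slot 6 (ALU): stall FU — free A0,Mu2,Ld1,B0 rp0 wp2
slot 7 (MUL): stall RD_PORT — free A0,Mu2,Ld1,B0 rp0 wp2

reason(slot 2) = FU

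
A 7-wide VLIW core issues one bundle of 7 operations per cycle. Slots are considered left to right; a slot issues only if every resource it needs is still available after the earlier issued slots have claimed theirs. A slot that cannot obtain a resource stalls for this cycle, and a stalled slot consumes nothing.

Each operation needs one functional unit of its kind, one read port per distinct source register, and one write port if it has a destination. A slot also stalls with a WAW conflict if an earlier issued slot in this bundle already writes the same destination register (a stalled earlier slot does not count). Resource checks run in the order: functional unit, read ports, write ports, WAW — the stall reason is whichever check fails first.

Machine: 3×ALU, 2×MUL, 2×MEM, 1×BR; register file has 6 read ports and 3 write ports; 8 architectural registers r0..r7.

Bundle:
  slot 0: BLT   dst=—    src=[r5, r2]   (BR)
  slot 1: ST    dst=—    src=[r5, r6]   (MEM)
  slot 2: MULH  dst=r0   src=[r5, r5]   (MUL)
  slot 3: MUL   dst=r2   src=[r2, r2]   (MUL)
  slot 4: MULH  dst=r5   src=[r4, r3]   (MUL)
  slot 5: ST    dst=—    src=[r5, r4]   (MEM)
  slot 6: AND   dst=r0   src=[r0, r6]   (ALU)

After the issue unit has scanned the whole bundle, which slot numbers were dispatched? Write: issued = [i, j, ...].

  0. BR ⇒ go  {3A/2Mu/2Ld/0B | 4r 3w}
  1. MEM ⇒ go  {3A/2Mu/1Ld/0B | 2r 3w}
  2. MUL→r0 ⇒ go  {3A/1Mu/1Ld/0B | 1r 2w}
  3. MUL→r2 ⇒ go  {3A/0Mu/1Ld/0B | 0r 1w}
  4. MUL→r5 ⇒ no(FU)  {3A/0Mu/1Ld/0B | 0r 1w}
  5. MEM ⇒ no(RD_PORT)  {3A/0Mu/1Ld/0B | 0r 1w}
  6. ALU→r0 ⇒ no(RD_PORT)  {3A/0Mu/1Ld/0B | 0r 1w}

issued = [0, 1, 2, 3]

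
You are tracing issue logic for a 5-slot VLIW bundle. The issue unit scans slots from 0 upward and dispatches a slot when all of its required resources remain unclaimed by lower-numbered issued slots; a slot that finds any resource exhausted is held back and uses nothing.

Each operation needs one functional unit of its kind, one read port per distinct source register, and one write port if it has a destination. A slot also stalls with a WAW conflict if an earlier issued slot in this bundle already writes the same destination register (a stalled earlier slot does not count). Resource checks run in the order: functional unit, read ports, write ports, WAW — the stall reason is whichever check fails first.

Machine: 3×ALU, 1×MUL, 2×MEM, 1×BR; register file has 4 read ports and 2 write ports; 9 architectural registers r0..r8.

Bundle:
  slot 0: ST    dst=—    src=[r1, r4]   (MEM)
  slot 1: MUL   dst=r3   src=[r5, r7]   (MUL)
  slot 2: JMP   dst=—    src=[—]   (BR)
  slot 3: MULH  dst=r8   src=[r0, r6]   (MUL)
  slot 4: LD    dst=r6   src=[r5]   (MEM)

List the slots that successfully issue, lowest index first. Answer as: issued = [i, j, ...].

issued = [0, 1, 2]

[0] MEM needs rd=2 wr=0: ok; after: ALU=3 MUL=1 MEM=1 BR=1, R=2, W=2
[1] MUL needs rd=2 wr=1: ok; after: ALU=3 MUL=0 MEM=1 BR=1, R=0, W=1
[2] BR needs rd=0 wr=0: ok; after: ALU=3 MUL=0 MEM=1 BR=0, R=0, W=1
[3] MUL needs rd=2 wr=1: FU; after: ALU=3 MUL=0 MEM=1 BR=0, R=0, W=1
[4] MEM needs rd=1 wr=1: RD_PORT; after: ALU=3 MUL=0 MEM=1 BR=0, R=0, W=1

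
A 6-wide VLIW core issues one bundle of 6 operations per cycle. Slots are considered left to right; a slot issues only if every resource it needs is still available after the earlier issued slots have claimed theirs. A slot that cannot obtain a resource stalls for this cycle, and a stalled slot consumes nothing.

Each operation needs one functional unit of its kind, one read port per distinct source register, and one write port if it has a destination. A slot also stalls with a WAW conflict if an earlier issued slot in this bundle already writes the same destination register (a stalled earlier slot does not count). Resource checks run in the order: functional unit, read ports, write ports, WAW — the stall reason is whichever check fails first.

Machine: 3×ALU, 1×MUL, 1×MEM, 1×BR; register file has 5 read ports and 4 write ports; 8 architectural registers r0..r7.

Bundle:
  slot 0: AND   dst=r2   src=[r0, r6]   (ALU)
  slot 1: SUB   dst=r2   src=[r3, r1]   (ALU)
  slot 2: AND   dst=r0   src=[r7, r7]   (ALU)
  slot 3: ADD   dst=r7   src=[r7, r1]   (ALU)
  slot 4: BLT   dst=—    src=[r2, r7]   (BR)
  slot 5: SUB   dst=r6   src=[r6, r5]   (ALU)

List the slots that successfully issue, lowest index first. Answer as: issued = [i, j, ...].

issued = [0, 2, 3]

  0. ALU→r2 ⇒ go  {2A/1Mu/1Ld/1B | 3r 3w}
  1. ALU→r2 ⇒ no(WAW)  {2A/1Mu/1Ld/1B | 3r 3w}
  2. ALU→r0 ⇒ go  {1A/1Mu/1Ld/1B | 2r 2w}
  3. ALU→r7 ⇒ go  {0A/1Mu/1Ld/1B | 0r 1w}
  4. BR ⇒ no(RD_PORT)  {0A/1Mu/1Ld/1B | 0r 1w}
  5. ALU→r6 ⇒ no(FU)  {0A/1Mu/1Ld/1B | 0r 1w}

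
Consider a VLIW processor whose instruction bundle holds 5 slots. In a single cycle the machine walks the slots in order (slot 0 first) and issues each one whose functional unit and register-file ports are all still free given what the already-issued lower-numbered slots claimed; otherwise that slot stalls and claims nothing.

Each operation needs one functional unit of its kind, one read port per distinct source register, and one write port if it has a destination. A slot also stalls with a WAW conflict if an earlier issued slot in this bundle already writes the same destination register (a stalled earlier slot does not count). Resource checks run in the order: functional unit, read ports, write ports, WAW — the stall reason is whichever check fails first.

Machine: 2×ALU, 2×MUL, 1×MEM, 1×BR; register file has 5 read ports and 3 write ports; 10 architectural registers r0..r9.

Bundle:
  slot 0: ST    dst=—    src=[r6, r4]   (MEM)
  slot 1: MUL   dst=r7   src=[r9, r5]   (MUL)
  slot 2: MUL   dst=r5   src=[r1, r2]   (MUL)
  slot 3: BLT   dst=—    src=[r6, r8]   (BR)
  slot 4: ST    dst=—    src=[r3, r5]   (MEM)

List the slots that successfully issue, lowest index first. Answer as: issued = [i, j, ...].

issued = [0, 1]

  0. MEM ⇒ go  {2A/2Mu/0Ld/1B | 3r 3w}
  1. MUL→r7 ⇒ go  {2A/1Mu/0Ld/1B | 1r 2w}
  2. MUL→r5 ⇒ no(RD_PORT)  {2A/1Mu/0Ld/1B | 1r 2w}
  3. BR ⇒ no(RD_PORT)  {2A/1Mu/0Ld/1B | 1r 2w}
  4. MEM ⇒ no(FU)  {2A/1Mu/0Ld/1B | 1r 2w}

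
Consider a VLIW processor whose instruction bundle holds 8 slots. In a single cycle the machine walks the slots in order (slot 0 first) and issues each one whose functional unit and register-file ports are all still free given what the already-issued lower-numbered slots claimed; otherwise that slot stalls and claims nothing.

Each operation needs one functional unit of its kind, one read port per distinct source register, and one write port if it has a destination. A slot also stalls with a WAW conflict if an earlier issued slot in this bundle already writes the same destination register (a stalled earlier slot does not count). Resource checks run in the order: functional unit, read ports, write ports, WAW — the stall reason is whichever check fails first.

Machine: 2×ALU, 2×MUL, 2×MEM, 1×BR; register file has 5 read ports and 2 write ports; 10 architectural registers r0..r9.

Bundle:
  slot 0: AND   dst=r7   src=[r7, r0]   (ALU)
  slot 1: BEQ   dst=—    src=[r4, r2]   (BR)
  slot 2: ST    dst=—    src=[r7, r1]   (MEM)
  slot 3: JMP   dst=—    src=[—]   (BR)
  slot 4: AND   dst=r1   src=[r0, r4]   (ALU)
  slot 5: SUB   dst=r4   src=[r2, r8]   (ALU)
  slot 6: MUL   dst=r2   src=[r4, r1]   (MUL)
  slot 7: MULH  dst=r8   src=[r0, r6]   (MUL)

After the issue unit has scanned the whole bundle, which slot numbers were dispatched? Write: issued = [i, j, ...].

issued = [0, 1]

#0 ALU src=r7,r0 dispatched  <A:1 Mu:2 Ld:2 B:1 rd:3 wr:1>
#1 BR src=r4,r2 dispatched  <A:1 Mu:2 Ld:2 B:0 rd:1 wr:1>
#2 MEM src=r7,r1 held:RD_PORT  <A:1 Mu:2 Ld:2 B:0 rd:1 wr:1>
#3 BR src=- held:FU  <A:1 Mu:2 Ld:2 B:0 rd:1 wr:1>
#4 ALU src=r0,r4 held:RD_PORT  <A:1 Mu:2 Ld:2 B:0 rd:1 wr:1>
#5 ALU src=r2,r8 held:RD_PORT  <A:1 Mu:2 Ld:2 B:0 rd:1 wr:1>
#6 MUL src=r4,r1 held:RD_PORT  <A:1 Mu:2 Ld:2 B:0 rd:1 wr:1>
#7 MUL src=r0,r6 held:RD_PORT  <A:1 Mu:2 Ld:2 B:0 rd:1 wr:1>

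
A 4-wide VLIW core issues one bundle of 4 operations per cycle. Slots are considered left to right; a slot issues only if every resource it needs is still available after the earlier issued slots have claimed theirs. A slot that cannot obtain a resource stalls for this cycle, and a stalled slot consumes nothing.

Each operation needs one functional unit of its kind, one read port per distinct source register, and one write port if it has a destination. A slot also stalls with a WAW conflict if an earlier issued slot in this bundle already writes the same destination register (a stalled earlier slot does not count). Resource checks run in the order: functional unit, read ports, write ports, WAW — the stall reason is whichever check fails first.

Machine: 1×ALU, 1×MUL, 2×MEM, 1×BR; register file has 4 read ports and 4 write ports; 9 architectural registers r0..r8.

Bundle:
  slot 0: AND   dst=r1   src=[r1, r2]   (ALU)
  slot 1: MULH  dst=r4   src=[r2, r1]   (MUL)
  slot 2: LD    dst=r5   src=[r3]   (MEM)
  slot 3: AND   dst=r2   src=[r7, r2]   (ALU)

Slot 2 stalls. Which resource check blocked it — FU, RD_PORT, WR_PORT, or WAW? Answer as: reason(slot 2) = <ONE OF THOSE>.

reason(slot 2) = RD_PORT

  0. ALU→r1 ⇒ go  {0A/1Mu/2Ld/1B | 2r 3w}
  1. MUL→r4 ⇒ go  {0A/0Mu/2Ld/1B | 0r 2w}
  2. MEM→r5 ⇒ no(RD_PORT)  {0A/0Mu/2Ld/1B | 0r 2w}
  3. ALU→r2 ⇒ no(FU)  {0A/0Mu/2Ld/1B | 0r 2w}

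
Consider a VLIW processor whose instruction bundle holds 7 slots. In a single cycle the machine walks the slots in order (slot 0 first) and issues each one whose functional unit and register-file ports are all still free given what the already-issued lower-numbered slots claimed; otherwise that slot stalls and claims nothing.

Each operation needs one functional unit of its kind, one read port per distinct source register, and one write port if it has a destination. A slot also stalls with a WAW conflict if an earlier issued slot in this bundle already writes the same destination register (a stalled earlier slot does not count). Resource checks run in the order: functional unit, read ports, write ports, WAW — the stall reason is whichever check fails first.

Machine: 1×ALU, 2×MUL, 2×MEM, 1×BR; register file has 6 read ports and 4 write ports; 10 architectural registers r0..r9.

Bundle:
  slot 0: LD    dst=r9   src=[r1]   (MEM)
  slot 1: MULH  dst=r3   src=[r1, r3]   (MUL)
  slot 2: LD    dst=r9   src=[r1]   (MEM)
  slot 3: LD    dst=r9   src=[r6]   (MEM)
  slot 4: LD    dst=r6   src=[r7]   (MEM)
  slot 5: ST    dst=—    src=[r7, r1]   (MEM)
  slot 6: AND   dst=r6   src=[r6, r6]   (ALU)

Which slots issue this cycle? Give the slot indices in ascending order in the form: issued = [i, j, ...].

issued = [0, 1, 4]

#0 MEM src=r1 dispatched  <A:1 Mu:2 Ld:1 B:1 rd:5 wr:3>
#1 MUL src=r1,r3 dispatched  <A:1 Mu:1 Ld:1 B:1 rd:3 wr:2>
#2 MEM src=r1 held:WAW  <A:1 Mu:1 Ld:1 B:1 rd:3 wr:2>
#3 MEM src=r6 held:WAW  <A:1 Mu:1 Ld:1 B:1 rd:3 wr:2>
#4 MEM src=r7 dispatched  <A:1 Mu:1 Ld:0 B:1 rd:2 wr:1>
#5 MEM src=r7,r1 held:FU  <A:1 Mu:1 Ld:0 B:1 rd:2 wr:1>
#6 ALU src=r6,r6 held:WAW  <A:1 Mu:1 Ld:0 B:1 rd:2 wr:1>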